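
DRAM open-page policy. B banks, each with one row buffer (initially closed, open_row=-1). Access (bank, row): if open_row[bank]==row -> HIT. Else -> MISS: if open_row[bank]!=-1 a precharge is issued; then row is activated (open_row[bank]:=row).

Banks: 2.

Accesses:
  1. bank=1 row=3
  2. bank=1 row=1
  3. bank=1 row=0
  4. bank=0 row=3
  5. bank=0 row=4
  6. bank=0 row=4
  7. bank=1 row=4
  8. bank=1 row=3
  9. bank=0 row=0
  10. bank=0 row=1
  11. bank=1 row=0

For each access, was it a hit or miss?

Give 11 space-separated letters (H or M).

Acc 1: bank1 row3 -> MISS (open row3); precharges=0
Acc 2: bank1 row1 -> MISS (open row1); precharges=1
Acc 3: bank1 row0 -> MISS (open row0); precharges=2
Acc 4: bank0 row3 -> MISS (open row3); precharges=2
Acc 5: bank0 row4 -> MISS (open row4); precharges=3
Acc 6: bank0 row4 -> HIT
Acc 7: bank1 row4 -> MISS (open row4); precharges=4
Acc 8: bank1 row3 -> MISS (open row3); precharges=5
Acc 9: bank0 row0 -> MISS (open row0); precharges=6
Acc 10: bank0 row1 -> MISS (open row1); precharges=7
Acc 11: bank1 row0 -> MISS (open row0); precharges=8

Answer: M M M M M H M M M M M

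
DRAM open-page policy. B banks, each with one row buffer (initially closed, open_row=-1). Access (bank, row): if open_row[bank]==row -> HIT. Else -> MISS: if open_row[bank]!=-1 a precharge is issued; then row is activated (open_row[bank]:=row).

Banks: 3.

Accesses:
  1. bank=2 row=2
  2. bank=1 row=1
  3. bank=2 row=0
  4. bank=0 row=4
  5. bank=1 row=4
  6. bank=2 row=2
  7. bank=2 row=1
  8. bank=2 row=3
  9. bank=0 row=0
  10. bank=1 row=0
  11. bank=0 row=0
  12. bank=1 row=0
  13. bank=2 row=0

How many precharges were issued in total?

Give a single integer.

Answer: 8

Derivation:
Acc 1: bank2 row2 -> MISS (open row2); precharges=0
Acc 2: bank1 row1 -> MISS (open row1); precharges=0
Acc 3: bank2 row0 -> MISS (open row0); precharges=1
Acc 4: bank0 row4 -> MISS (open row4); precharges=1
Acc 5: bank1 row4 -> MISS (open row4); precharges=2
Acc 6: bank2 row2 -> MISS (open row2); precharges=3
Acc 7: bank2 row1 -> MISS (open row1); precharges=4
Acc 8: bank2 row3 -> MISS (open row3); precharges=5
Acc 9: bank0 row0 -> MISS (open row0); precharges=6
Acc 10: bank1 row0 -> MISS (open row0); precharges=7
Acc 11: bank0 row0 -> HIT
Acc 12: bank1 row0 -> HIT
Acc 13: bank2 row0 -> MISS (open row0); precharges=8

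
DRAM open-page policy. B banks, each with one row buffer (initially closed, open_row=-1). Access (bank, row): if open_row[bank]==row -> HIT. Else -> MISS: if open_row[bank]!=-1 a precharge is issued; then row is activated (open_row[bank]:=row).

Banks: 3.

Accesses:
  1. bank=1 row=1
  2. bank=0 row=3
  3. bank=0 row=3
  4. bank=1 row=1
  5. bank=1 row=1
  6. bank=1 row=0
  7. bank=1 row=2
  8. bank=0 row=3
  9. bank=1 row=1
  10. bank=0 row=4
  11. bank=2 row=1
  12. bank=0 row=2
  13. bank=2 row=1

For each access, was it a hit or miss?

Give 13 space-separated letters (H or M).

Acc 1: bank1 row1 -> MISS (open row1); precharges=0
Acc 2: bank0 row3 -> MISS (open row3); precharges=0
Acc 3: bank0 row3 -> HIT
Acc 4: bank1 row1 -> HIT
Acc 5: bank1 row1 -> HIT
Acc 6: bank1 row0 -> MISS (open row0); precharges=1
Acc 7: bank1 row2 -> MISS (open row2); precharges=2
Acc 8: bank0 row3 -> HIT
Acc 9: bank1 row1 -> MISS (open row1); precharges=3
Acc 10: bank0 row4 -> MISS (open row4); precharges=4
Acc 11: bank2 row1 -> MISS (open row1); precharges=4
Acc 12: bank0 row2 -> MISS (open row2); precharges=5
Acc 13: bank2 row1 -> HIT

Answer: M M H H H M M H M M M M H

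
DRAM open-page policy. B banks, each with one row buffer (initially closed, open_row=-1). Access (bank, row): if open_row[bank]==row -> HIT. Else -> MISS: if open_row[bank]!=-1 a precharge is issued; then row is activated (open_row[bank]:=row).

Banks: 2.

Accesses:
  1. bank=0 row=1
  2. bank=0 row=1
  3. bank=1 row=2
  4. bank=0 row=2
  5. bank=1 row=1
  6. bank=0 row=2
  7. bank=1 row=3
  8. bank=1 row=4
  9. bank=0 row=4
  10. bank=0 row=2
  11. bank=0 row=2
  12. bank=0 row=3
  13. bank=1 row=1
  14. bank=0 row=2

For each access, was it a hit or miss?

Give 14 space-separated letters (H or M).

Answer: M H M M M H M M M M H M M M

Derivation:
Acc 1: bank0 row1 -> MISS (open row1); precharges=0
Acc 2: bank0 row1 -> HIT
Acc 3: bank1 row2 -> MISS (open row2); precharges=0
Acc 4: bank0 row2 -> MISS (open row2); precharges=1
Acc 5: bank1 row1 -> MISS (open row1); precharges=2
Acc 6: bank0 row2 -> HIT
Acc 7: bank1 row3 -> MISS (open row3); precharges=3
Acc 8: bank1 row4 -> MISS (open row4); precharges=4
Acc 9: bank0 row4 -> MISS (open row4); precharges=5
Acc 10: bank0 row2 -> MISS (open row2); precharges=6
Acc 11: bank0 row2 -> HIT
Acc 12: bank0 row3 -> MISS (open row3); precharges=7
Acc 13: bank1 row1 -> MISS (open row1); precharges=8
Acc 14: bank0 row2 -> MISS (open row2); precharges=9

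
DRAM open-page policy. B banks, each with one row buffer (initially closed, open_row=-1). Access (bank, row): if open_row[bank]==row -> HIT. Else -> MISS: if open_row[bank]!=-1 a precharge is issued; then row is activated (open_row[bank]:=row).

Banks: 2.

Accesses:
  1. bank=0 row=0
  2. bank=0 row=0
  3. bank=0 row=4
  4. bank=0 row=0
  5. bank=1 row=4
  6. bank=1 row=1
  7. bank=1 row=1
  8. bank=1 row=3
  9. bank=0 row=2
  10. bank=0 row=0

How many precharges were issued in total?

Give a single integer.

Acc 1: bank0 row0 -> MISS (open row0); precharges=0
Acc 2: bank0 row0 -> HIT
Acc 3: bank0 row4 -> MISS (open row4); precharges=1
Acc 4: bank0 row0 -> MISS (open row0); precharges=2
Acc 5: bank1 row4 -> MISS (open row4); precharges=2
Acc 6: bank1 row1 -> MISS (open row1); precharges=3
Acc 7: bank1 row1 -> HIT
Acc 8: bank1 row3 -> MISS (open row3); precharges=4
Acc 9: bank0 row2 -> MISS (open row2); precharges=5
Acc 10: bank0 row0 -> MISS (open row0); precharges=6

Answer: 6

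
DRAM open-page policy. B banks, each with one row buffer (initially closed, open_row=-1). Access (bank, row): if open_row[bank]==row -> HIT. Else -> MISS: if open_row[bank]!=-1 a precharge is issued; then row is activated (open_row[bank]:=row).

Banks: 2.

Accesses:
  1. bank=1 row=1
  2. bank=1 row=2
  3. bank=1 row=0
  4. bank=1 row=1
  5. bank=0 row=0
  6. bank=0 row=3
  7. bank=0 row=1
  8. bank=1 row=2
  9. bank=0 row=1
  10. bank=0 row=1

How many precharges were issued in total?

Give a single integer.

Acc 1: bank1 row1 -> MISS (open row1); precharges=0
Acc 2: bank1 row2 -> MISS (open row2); precharges=1
Acc 3: bank1 row0 -> MISS (open row0); precharges=2
Acc 4: bank1 row1 -> MISS (open row1); precharges=3
Acc 5: bank0 row0 -> MISS (open row0); precharges=3
Acc 6: bank0 row3 -> MISS (open row3); precharges=4
Acc 7: bank0 row1 -> MISS (open row1); precharges=5
Acc 8: bank1 row2 -> MISS (open row2); precharges=6
Acc 9: bank0 row1 -> HIT
Acc 10: bank0 row1 -> HIT

Answer: 6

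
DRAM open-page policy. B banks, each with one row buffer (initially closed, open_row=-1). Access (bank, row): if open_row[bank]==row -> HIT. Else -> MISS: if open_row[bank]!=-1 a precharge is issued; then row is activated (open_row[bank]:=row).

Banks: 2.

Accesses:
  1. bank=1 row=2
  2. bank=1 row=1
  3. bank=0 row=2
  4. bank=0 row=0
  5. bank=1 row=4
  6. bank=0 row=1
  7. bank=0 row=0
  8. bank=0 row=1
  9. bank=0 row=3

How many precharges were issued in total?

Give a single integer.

Answer: 7

Derivation:
Acc 1: bank1 row2 -> MISS (open row2); precharges=0
Acc 2: bank1 row1 -> MISS (open row1); precharges=1
Acc 3: bank0 row2 -> MISS (open row2); precharges=1
Acc 4: bank0 row0 -> MISS (open row0); precharges=2
Acc 5: bank1 row4 -> MISS (open row4); precharges=3
Acc 6: bank0 row1 -> MISS (open row1); precharges=4
Acc 7: bank0 row0 -> MISS (open row0); precharges=5
Acc 8: bank0 row1 -> MISS (open row1); precharges=6
Acc 9: bank0 row3 -> MISS (open row3); precharges=7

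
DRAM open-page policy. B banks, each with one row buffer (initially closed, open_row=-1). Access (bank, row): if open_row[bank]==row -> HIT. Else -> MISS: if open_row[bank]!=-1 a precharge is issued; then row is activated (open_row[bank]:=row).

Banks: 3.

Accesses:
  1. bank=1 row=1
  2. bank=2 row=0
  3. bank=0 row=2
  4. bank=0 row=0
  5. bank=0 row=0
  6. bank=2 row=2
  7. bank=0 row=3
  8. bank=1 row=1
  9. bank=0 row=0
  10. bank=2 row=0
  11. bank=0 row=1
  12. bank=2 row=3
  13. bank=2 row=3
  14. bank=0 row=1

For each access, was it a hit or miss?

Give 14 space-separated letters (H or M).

Acc 1: bank1 row1 -> MISS (open row1); precharges=0
Acc 2: bank2 row0 -> MISS (open row0); precharges=0
Acc 3: bank0 row2 -> MISS (open row2); precharges=0
Acc 4: bank0 row0 -> MISS (open row0); precharges=1
Acc 5: bank0 row0 -> HIT
Acc 6: bank2 row2 -> MISS (open row2); precharges=2
Acc 7: bank0 row3 -> MISS (open row3); precharges=3
Acc 8: bank1 row1 -> HIT
Acc 9: bank0 row0 -> MISS (open row0); precharges=4
Acc 10: bank2 row0 -> MISS (open row0); precharges=5
Acc 11: bank0 row1 -> MISS (open row1); precharges=6
Acc 12: bank2 row3 -> MISS (open row3); precharges=7
Acc 13: bank2 row3 -> HIT
Acc 14: bank0 row1 -> HIT

Answer: M M M M H M M H M M M M H H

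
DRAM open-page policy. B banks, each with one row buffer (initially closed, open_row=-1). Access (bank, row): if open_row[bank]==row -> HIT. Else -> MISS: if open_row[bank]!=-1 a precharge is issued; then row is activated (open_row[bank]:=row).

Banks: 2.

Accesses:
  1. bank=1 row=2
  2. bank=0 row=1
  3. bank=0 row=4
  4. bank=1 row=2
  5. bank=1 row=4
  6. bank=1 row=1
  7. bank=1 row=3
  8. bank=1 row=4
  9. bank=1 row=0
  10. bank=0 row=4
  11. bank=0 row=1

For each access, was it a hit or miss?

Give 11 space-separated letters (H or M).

Answer: M M M H M M M M M H M

Derivation:
Acc 1: bank1 row2 -> MISS (open row2); precharges=0
Acc 2: bank0 row1 -> MISS (open row1); precharges=0
Acc 3: bank0 row4 -> MISS (open row4); precharges=1
Acc 4: bank1 row2 -> HIT
Acc 5: bank1 row4 -> MISS (open row4); precharges=2
Acc 6: bank1 row1 -> MISS (open row1); precharges=3
Acc 7: bank1 row3 -> MISS (open row3); precharges=4
Acc 8: bank1 row4 -> MISS (open row4); precharges=5
Acc 9: bank1 row0 -> MISS (open row0); precharges=6
Acc 10: bank0 row4 -> HIT
Acc 11: bank0 row1 -> MISS (open row1); precharges=7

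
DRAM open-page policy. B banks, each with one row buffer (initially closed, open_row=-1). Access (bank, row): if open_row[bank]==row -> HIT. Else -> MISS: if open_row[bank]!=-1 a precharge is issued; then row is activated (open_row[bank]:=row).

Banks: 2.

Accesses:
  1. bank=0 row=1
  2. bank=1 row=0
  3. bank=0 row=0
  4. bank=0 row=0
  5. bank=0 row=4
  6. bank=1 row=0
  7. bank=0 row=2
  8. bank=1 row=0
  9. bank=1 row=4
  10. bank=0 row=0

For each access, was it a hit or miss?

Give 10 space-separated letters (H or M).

Acc 1: bank0 row1 -> MISS (open row1); precharges=0
Acc 2: bank1 row0 -> MISS (open row0); precharges=0
Acc 3: bank0 row0 -> MISS (open row0); precharges=1
Acc 4: bank0 row0 -> HIT
Acc 5: bank0 row4 -> MISS (open row4); precharges=2
Acc 6: bank1 row0 -> HIT
Acc 7: bank0 row2 -> MISS (open row2); precharges=3
Acc 8: bank1 row0 -> HIT
Acc 9: bank1 row4 -> MISS (open row4); precharges=4
Acc 10: bank0 row0 -> MISS (open row0); precharges=5

Answer: M M M H M H M H M M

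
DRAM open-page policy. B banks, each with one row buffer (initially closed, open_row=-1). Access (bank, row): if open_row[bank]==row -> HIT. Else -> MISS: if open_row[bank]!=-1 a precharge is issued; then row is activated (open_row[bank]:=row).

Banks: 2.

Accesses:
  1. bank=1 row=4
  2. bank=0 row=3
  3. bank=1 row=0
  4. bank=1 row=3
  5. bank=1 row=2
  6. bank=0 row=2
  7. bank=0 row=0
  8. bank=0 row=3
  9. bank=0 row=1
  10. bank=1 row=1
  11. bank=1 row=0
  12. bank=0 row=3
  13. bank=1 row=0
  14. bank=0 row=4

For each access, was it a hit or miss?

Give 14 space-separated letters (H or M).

Answer: M M M M M M M M M M M M H M

Derivation:
Acc 1: bank1 row4 -> MISS (open row4); precharges=0
Acc 2: bank0 row3 -> MISS (open row3); precharges=0
Acc 3: bank1 row0 -> MISS (open row0); precharges=1
Acc 4: bank1 row3 -> MISS (open row3); precharges=2
Acc 5: bank1 row2 -> MISS (open row2); precharges=3
Acc 6: bank0 row2 -> MISS (open row2); precharges=4
Acc 7: bank0 row0 -> MISS (open row0); precharges=5
Acc 8: bank0 row3 -> MISS (open row3); precharges=6
Acc 9: bank0 row1 -> MISS (open row1); precharges=7
Acc 10: bank1 row1 -> MISS (open row1); precharges=8
Acc 11: bank1 row0 -> MISS (open row0); precharges=9
Acc 12: bank0 row3 -> MISS (open row3); precharges=10
Acc 13: bank1 row0 -> HIT
Acc 14: bank0 row4 -> MISS (open row4); precharges=11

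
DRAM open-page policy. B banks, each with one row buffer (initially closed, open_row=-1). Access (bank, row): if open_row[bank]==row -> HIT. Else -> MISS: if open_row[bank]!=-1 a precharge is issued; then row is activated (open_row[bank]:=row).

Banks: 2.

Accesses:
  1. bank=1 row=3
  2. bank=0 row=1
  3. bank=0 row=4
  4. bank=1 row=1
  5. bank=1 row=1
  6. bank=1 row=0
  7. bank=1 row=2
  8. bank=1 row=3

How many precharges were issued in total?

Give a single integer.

Answer: 5

Derivation:
Acc 1: bank1 row3 -> MISS (open row3); precharges=0
Acc 2: bank0 row1 -> MISS (open row1); precharges=0
Acc 3: bank0 row4 -> MISS (open row4); precharges=1
Acc 4: bank1 row1 -> MISS (open row1); precharges=2
Acc 5: bank1 row1 -> HIT
Acc 6: bank1 row0 -> MISS (open row0); precharges=3
Acc 7: bank1 row2 -> MISS (open row2); precharges=4
Acc 8: bank1 row3 -> MISS (open row3); precharges=5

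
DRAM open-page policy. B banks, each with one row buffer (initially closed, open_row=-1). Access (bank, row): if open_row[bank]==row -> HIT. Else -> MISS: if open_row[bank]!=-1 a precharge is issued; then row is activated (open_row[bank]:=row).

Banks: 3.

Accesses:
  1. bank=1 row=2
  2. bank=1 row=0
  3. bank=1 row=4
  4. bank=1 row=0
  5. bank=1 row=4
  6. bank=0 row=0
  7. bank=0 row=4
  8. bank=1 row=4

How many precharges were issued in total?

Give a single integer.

Answer: 5

Derivation:
Acc 1: bank1 row2 -> MISS (open row2); precharges=0
Acc 2: bank1 row0 -> MISS (open row0); precharges=1
Acc 3: bank1 row4 -> MISS (open row4); precharges=2
Acc 4: bank1 row0 -> MISS (open row0); precharges=3
Acc 5: bank1 row4 -> MISS (open row4); precharges=4
Acc 6: bank0 row0 -> MISS (open row0); precharges=4
Acc 7: bank0 row4 -> MISS (open row4); precharges=5
Acc 8: bank1 row4 -> HIT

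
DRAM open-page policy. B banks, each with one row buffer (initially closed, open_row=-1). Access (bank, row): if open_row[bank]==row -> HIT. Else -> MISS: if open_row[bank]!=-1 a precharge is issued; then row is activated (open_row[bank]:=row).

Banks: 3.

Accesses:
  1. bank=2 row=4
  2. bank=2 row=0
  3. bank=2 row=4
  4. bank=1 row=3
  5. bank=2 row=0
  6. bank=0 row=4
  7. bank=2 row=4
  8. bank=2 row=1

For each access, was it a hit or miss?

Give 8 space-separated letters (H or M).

Acc 1: bank2 row4 -> MISS (open row4); precharges=0
Acc 2: bank2 row0 -> MISS (open row0); precharges=1
Acc 3: bank2 row4 -> MISS (open row4); precharges=2
Acc 4: bank1 row3 -> MISS (open row3); precharges=2
Acc 5: bank2 row0 -> MISS (open row0); precharges=3
Acc 6: bank0 row4 -> MISS (open row4); precharges=3
Acc 7: bank2 row4 -> MISS (open row4); precharges=4
Acc 8: bank2 row1 -> MISS (open row1); precharges=5

Answer: M M M M M M M M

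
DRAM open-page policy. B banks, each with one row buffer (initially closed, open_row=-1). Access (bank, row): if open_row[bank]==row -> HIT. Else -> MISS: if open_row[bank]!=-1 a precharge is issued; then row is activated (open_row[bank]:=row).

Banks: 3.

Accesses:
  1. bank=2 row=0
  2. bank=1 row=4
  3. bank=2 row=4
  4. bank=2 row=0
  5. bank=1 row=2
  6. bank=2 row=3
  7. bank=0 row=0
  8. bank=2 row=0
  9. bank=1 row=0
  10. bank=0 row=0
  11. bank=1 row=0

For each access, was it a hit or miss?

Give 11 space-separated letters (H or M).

Acc 1: bank2 row0 -> MISS (open row0); precharges=0
Acc 2: bank1 row4 -> MISS (open row4); precharges=0
Acc 3: bank2 row4 -> MISS (open row4); precharges=1
Acc 4: bank2 row0 -> MISS (open row0); precharges=2
Acc 5: bank1 row2 -> MISS (open row2); precharges=3
Acc 6: bank2 row3 -> MISS (open row3); precharges=4
Acc 7: bank0 row0 -> MISS (open row0); precharges=4
Acc 8: bank2 row0 -> MISS (open row0); precharges=5
Acc 9: bank1 row0 -> MISS (open row0); precharges=6
Acc 10: bank0 row0 -> HIT
Acc 11: bank1 row0 -> HIT

Answer: M M M M M M M M M H H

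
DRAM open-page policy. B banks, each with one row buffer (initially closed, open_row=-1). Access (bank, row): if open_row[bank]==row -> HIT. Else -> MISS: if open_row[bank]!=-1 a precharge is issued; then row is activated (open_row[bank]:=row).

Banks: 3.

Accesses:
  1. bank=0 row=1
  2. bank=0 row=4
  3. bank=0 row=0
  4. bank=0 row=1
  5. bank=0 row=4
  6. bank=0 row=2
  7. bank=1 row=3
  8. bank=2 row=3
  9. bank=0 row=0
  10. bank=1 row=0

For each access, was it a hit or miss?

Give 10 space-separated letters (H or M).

Answer: M M M M M M M M M M

Derivation:
Acc 1: bank0 row1 -> MISS (open row1); precharges=0
Acc 2: bank0 row4 -> MISS (open row4); precharges=1
Acc 3: bank0 row0 -> MISS (open row0); precharges=2
Acc 4: bank0 row1 -> MISS (open row1); precharges=3
Acc 5: bank0 row4 -> MISS (open row4); precharges=4
Acc 6: bank0 row2 -> MISS (open row2); precharges=5
Acc 7: bank1 row3 -> MISS (open row3); precharges=5
Acc 8: bank2 row3 -> MISS (open row3); precharges=5
Acc 9: bank0 row0 -> MISS (open row0); precharges=6
Acc 10: bank1 row0 -> MISS (open row0); precharges=7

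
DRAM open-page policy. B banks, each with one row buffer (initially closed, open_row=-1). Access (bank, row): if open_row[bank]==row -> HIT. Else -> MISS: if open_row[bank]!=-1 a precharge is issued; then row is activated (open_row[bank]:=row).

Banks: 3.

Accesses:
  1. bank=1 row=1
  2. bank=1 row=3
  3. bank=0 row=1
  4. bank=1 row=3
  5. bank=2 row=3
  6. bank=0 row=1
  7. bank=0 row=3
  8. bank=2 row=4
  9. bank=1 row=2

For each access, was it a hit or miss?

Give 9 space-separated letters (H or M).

Answer: M M M H M H M M M

Derivation:
Acc 1: bank1 row1 -> MISS (open row1); precharges=0
Acc 2: bank1 row3 -> MISS (open row3); precharges=1
Acc 3: bank0 row1 -> MISS (open row1); precharges=1
Acc 4: bank1 row3 -> HIT
Acc 5: bank2 row3 -> MISS (open row3); precharges=1
Acc 6: bank0 row1 -> HIT
Acc 7: bank0 row3 -> MISS (open row3); precharges=2
Acc 8: bank2 row4 -> MISS (open row4); precharges=3
Acc 9: bank1 row2 -> MISS (open row2); precharges=4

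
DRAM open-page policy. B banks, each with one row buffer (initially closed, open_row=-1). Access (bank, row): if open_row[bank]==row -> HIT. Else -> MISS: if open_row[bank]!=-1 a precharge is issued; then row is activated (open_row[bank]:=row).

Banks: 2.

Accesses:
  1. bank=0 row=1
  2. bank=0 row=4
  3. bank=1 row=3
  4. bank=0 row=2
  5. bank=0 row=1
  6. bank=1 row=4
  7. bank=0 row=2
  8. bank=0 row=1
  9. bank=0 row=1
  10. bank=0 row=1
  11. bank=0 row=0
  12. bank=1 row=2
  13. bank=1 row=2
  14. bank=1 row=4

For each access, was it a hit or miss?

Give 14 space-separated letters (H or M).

Acc 1: bank0 row1 -> MISS (open row1); precharges=0
Acc 2: bank0 row4 -> MISS (open row4); precharges=1
Acc 3: bank1 row3 -> MISS (open row3); precharges=1
Acc 4: bank0 row2 -> MISS (open row2); precharges=2
Acc 5: bank0 row1 -> MISS (open row1); precharges=3
Acc 6: bank1 row4 -> MISS (open row4); precharges=4
Acc 7: bank0 row2 -> MISS (open row2); precharges=5
Acc 8: bank0 row1 -> MISS (open row1); precharges=6
Acc 9: bank0 row1 -> HIT
Acc 10: bank0 row1 -> HIT
Acc 11: bank0 row0 -> MISS (open row0); precharges=7
Acc 12: bank1 row2 -> MISS (open row2); precharges=8
Acc 13: bank1 row2 -> HIT
Acc 14: bank1 row4 -> MISS (open row4); precharges=9

Answer: M M M M M M M M H H M M H M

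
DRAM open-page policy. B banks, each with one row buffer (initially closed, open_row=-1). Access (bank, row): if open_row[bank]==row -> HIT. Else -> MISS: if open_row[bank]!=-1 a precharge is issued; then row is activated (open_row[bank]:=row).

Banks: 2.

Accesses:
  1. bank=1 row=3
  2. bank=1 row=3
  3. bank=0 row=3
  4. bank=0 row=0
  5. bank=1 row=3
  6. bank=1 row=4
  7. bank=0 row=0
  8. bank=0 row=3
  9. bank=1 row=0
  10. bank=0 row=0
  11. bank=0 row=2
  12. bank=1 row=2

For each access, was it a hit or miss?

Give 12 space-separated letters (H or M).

Acc 1: bank1 row3 -> MISS (open row3); precharges=0
Acc 2: bank1 row3 -> HIT
Acc 3: bank0 row3 -> MISS (open row3); precharges=0
Acc 4: bank0 row0 -> MISS (open row0); precharges=1
Acc 5: bank1 row3 -> HIT
Acc 6: bank1 row4 -> MISS (open row4); precharges=2
Acc 7: bank0 row0 -> HIT
Acc 8: bank0 row3 -> MISS (open row3); precharges=3
Acc 9: bank1 row0 -> MISS (open row0); precharges=4
Acc 10: bank0 row0 -> MISS (open row0); precharges=5
Acc 11: bank0 row2 -> MISS (open row2); precharges=6
Acc 12: bank1 row2 -> MISS (open row2); precharges=7

Answer: M H M M H M H M M M M M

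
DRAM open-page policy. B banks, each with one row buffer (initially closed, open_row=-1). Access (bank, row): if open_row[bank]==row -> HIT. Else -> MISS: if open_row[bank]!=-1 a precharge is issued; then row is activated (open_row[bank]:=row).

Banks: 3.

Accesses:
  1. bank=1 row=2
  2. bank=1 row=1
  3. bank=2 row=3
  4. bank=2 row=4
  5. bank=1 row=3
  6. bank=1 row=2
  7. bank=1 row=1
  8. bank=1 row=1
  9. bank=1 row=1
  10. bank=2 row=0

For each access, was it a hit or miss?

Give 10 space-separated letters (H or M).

Answer: M M M M M M M H H M

Derivation:
Acc 1: bank1 row2 -> MISS (open row2); precharges=0
Acc 2: bank1 row1 -> MISS (open row1); precharges=1
Acc 3: bank2 row3 -> MISS (open row3); precharges=1
Acc 4: bank2 row4 -> MISS (open row4); precharges=2
Acc 5: bank1 row3 -> MISS (open row3); precharges=3
Acc 6: bank1 row2 -> MISS (open row2); precharges=4
Acc 7: bank1 row1 -> MISS (open row1); precharges=5
Acc 8: bank1 row1 -> HIT
Acc 9: bank1 row1 -> HIT
Acc 10: bank2 row0 -> MISS (open row0); precharges=6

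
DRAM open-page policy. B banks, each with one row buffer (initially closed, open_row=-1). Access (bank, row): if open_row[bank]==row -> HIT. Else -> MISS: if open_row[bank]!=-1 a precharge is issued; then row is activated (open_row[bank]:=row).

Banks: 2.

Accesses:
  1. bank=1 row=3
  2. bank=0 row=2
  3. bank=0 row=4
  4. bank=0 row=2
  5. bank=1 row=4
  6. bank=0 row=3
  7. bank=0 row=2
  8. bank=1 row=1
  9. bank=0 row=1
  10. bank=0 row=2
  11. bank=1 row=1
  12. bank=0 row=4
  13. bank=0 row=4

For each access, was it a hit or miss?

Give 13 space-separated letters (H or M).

Answer: M M M M M M M M M M H M H

Derivation:
Acc 1: bank1 row3 -> MISS (open row3); precharges=0
Acc 2: bank0 row2 -> MISS (open row2); precharges=0
Acc 3: bank0 row4 -> MISS (open row4); precharges=1
Acc 4: bank0 row2 -> MISS (open row2); precharges=2
Acc 5: bank1 row4 -> MISS (open row4); precharges=3
Acc 6: bank0 row3 -> MISS (open row3); precharges=4
Acc 7: bank0 row2 -> MISS (open row2); precharges=5
Acc 8: bank1 row1 -> MISS (open row1); precharges=6
Acc 9: bank0 row1 -> MISS (open row1); precharges=7
Acc 10: bank0 row2 -> MISS (open row2); precharges=8
Acc 11: bank1 row1 -> HIT
Acc 12: bank0 row4 -> MISS (open row4); precharges=9
Acc 13: bank0 row4 -> HIT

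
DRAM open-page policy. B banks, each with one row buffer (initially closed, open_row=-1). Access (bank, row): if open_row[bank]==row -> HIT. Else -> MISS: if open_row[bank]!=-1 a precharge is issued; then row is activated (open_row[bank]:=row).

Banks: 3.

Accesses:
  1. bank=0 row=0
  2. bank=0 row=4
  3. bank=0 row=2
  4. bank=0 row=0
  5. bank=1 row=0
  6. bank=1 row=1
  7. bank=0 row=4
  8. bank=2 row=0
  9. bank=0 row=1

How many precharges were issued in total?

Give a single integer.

Answer: 6

Derivation:
Acc 1: bank0 row0 -> MISS (open row0); precharges=0
Acc 2: bank0 row4 -> MISS (open row4); precharges=1
Acc 3: bank0 row2 -> MISS (open row2); precharges=2
Acc 4: bank0 row0 -> MISS (open row0); precharges=3
Acc 5: bank1 row0 -> MISS (open row0); precharges=3
Acc 6: bank1 row1 -> MISS (open row1); precharges=4
Acc 7: bank0 row4 -> MISS (open row4); precharges=5
Acc 8: bank2 row0 -> MISS (open row0); precharges=5
Acc 9: bank0 row1 -> MISS (open row1); precharges=6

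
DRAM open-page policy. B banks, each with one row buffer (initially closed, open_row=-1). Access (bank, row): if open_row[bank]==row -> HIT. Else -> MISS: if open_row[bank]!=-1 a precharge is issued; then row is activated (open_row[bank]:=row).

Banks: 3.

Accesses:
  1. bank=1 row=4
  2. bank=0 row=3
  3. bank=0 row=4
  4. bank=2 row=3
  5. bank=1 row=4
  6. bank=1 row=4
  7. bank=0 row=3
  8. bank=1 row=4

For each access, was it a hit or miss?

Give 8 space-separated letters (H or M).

Answer: M M M M H H M H

Derivation:
Acc 1: bank1 row4 -> MISS (open row4); precharges=0
Acc 2: bank0 row3 -> MISS (open row3); precharges=0
Acc 3: bank0 row4 -> MISS (open row4); precharges=1
Acc 4: bank2 row3 -> MISS (open row3); precharges=1
Acc 5: bank1 row4 -> HIT
Acc 6: bank1 row4 -> HIT
Acc 7: bank0 row3 -> MISS (open row3); precharges=2
Acc 8: bank1 row4 -> HIT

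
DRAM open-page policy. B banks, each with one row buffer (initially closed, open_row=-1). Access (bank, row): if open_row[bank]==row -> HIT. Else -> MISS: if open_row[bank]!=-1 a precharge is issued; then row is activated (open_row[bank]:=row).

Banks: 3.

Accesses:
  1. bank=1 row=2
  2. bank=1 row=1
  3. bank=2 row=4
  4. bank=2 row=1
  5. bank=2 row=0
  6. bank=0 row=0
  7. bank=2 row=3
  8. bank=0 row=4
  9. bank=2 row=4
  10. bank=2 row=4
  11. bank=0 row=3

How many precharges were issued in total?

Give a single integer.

Acc 1: bank1 row2 -> MISS (open row2); precharges=0
Acc 2: bank1 row1 -> MISS (open row1); precharges=1
Acc 3: bank2 row4 -> MISS (open row4); precharges=1
Acc 4: bank2 row1 -> MISS (open row1); precharges=2
Acc 5: bank2 row0 -> MISS (open row0); precharges=3
Acc 6: bank0 row0 -> MISS (open row0); precharges=3
Acc 7: bank2 row3 -> MISS (open row3); precharges=4
Acc 8: bank0 row4 -> MISS (open row4); precharges=5
Acc 9: bank2 row4 -> MISS (open row4); precharges=6
Acc 10: bank2 row4 -> HIT
Acc 11: bank0 row3 -> MISS (open row3); precharges=7

Answer: 7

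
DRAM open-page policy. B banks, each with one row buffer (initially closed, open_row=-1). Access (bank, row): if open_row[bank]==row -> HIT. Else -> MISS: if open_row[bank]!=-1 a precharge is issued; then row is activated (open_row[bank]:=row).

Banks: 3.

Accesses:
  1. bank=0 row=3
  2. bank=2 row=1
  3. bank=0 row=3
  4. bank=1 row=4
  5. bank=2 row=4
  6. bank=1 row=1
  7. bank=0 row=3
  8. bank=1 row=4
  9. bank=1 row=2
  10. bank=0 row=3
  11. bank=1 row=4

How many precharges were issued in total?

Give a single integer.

Acc 1: bank0 row3 -> MISS (open row3); precharges=0
Acc 2: bank2 row1 -> MISS (open row1); precharges=0
Acc 3: bank0 row3 -> HIT
Acc 4: bank1 row4 -> MISS (open row4); precharges=0
Acc 5: bank2 row4 -> MISS (open row4); precharges=1
Acc 6: bank1 row1 -> MISS (open row1); precharges=2
Acc 7: bank0 row3 -> HIT
Acc 8: bank1 row4 -> MISS (open row4); precharges=3
Acc 9: bank1 row2 -> MISS (open row2); precharges=4
Acc 10: bank0 row3 -> HIT
Acc 11: bank1 row4 -> MISS (open row4); precharges=5

Answer: 5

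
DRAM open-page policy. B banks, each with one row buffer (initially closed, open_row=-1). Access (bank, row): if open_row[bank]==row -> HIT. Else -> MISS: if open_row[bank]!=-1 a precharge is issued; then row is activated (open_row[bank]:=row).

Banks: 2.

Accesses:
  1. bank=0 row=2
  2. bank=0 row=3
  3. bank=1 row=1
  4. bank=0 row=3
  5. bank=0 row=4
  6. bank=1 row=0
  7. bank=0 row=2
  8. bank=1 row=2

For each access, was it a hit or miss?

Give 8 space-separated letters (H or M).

Answer: M M M H M M M M

Derivation:
Acc 1: bank0 row2 -> MISS (open row2); precharges=0
Acc 2: bank0 row3 -> MISS (open row3); precharges=1
Acc 3: bank1 row1 -> MISS (open row1); precharges=1
Acc 4: bank0 row3 -> HIT
Acc 5: bank0 row4 -> MISS (open row4); precharges=2
Acc 6: bank1 row0 -> MISS (open row0); precharges=3
Acc 7: bank0 row2 -> MISS (open row2); precharges=4
Acc 8: bank1 row2 -> MISS (open row2); precharges=5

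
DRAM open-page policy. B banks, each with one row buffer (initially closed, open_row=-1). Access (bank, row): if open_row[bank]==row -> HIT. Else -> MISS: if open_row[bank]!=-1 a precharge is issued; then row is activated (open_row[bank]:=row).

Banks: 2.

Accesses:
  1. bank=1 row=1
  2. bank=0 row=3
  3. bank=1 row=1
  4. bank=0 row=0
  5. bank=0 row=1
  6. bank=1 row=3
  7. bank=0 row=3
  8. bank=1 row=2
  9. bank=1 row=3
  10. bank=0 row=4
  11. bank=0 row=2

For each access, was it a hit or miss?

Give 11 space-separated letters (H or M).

Acc 1: bank1 row1 -> MISS (open row1); precharges=0
Acc 2: bank0 row3 -> MISS (open row3); precharges=0
Acc 3: bank1 row1 -> HIT
Acc 4: bank0 row0 -> MISS (open row0); precharges=1
Acc 5: bank0 row1 -> MISS (open row1); precharges=2
Acc 6: bank1 row3 -> MISS (open row3); precharges=3
Acc 7: bank0 row3 -> MISS (open row3); precharges=4
Acc 8: bank1 row2 -> MISS (open row2); precharges=5
Acc 9: bank1 row3 -> MISS (open row3); precharges=6
Acc 10: bank0 row4 -> MISS (open row4); precharges=7
Acc 11: bank0 row2 -> MISS (open row2); precharges=8

Answer: M M H M M M M M M M M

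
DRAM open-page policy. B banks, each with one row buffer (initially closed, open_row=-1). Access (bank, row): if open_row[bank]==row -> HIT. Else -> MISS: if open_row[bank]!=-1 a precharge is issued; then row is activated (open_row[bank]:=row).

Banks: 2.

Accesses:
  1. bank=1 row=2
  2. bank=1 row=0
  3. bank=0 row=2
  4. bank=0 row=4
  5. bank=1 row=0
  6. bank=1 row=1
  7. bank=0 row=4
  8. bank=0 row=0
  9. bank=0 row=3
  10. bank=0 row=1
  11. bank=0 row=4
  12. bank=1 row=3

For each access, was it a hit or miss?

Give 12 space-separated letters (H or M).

Acc 1: bank1 row2 -> MISS (open row2); precharges=0
Acc 2: bank1 row0 -> MISS (open row0); precharges=1
Acc 3: bank0 row2 -> MISS (open row2); precharges=1
Acc 4: bank0 row4 -> MISS (open row4); precharges=2
Acc 5: bank1 row0 -> HIT
Acc 6: bank1 row1 -> MISS (open row1); precharges=3
Acc 7: bank0 row4 -> HIT
Acc 8: bank0 row0 -> MISS (open row0); precharges=4
Acc 9: bank0 row3 -> MISS (open row3); precharges=5
Acc 10: bank0 row1 -> MISS (open row1); precharges=6
Acc 11: bank0 row4 -> MISS (open row4); precharges=7
Acc 12: bank1 row3 -> MISS (open row3); precharges=8

Answer: M M M M H M H M M M M M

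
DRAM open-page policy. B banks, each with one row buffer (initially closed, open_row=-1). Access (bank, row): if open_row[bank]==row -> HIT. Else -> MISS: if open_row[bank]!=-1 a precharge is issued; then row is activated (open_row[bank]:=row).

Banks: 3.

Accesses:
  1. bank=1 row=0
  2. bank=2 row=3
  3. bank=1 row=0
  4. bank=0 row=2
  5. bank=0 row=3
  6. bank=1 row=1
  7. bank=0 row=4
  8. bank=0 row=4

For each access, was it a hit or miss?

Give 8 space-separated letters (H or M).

Acc 1: bank1 row0 -> MISS (open row0); precharges=0
Acc 2: bank2 row3 -> MISS (open row3); precharges=0
Acc 3: bank1 row0 -> HIT
Acc 4: bank0 row2 -> MISS (open row2); precharges=0
Acc 5: bank0 row3 -> MISS (open row3); precharges=1
Acc 6: bank1 row1 -> MISS (open row1); precharges=2
Acc 7: bank0 row4 -> MISS (open row4); precharges=3
Acc 8: bank0 row4 -> HIT

Answer: M M H M M M M H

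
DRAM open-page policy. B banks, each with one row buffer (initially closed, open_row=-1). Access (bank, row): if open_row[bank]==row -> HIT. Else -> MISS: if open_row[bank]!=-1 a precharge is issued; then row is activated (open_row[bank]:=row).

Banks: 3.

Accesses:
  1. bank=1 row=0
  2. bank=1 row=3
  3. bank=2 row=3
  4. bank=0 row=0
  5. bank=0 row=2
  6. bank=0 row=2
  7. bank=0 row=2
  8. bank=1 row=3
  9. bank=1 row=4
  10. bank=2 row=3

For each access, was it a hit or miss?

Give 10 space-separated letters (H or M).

Acc 1: bank1 row0 -> MISS (open row0); precharges=0
Acc 2: bank1 row3 -> MISS (open row3); precharges=1
Acc 3: bank2 row3 -> MISS (open row3); precharges=1
Acc 4: bank0 row0 -> MISS (open row0); precharges=1
Acc 5: bank0 row2 -> MISS (open row2); precharges=2
Acc 6: bank0 row2 -> HIT
Acc 7: bank0 row2 -> HIT
Acc 8: bank1 row3 -> HIT
Acc 9: bank1 row4 -> MISS (open row4); precharges=3
Acc 10: bank2 row3 -> HIT

Answer: M M M M M H H H M H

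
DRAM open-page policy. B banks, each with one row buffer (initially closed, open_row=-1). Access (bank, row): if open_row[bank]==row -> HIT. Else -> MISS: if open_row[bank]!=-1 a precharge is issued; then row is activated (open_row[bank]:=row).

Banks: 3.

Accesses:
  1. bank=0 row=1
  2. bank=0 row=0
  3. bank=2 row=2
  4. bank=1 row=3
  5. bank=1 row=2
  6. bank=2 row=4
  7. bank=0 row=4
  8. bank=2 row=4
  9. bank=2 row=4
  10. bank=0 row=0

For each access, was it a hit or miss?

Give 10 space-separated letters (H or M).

Acc 1: bank0 row1 -> MISS (open row1); precharges=0
Acc 2: bank0 row0 -> MISS (open row0); precharges=1
Acc 3: bank2 row2 -> MISS (open row2); precharges=1
Acc 4: bank1 row3 -> MISS (open row3); precharges=1
Acc 5: bank1 row2 -> MISS (open row2); precharges=2
Acc 6: bank2 row4 -> MISS (open row4); precharges=3
Acc 7: bank0 row4 -> MISS (open row4); precharges=4
Acc 8: bank2 row4 -> HIT
Acc 9: bank2 row4 -> HIT
Acc 10: bank0 row0 -> MISS (open row0); precharges=5

Answer: M M M M M M M H H M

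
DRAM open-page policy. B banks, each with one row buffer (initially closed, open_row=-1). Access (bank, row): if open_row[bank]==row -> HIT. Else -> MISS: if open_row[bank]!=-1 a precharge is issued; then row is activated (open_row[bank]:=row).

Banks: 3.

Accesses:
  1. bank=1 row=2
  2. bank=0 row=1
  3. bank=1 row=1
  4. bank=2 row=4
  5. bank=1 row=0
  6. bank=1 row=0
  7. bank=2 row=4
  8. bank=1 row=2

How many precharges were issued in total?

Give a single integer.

Answer: 3

Derivation:
Acc 1: bank1 row2 -> MISS (open row2); precharges=0
Acc 2: bank0 row1 -> MISS (open row1); precharges=0
Acc 3: bank1 row1 -> MISS (open row1); precharges=1
Acc 4: bank2 row4 -> MISS (open row4); precharges=1
Acc 5: bank1 row0 -> MISS (open row0); precharges=2
Acc 6: bank1 row0 -> HIT
Acc 7: bank2 row4 -> HIT
Acc 8: bank1 row2 -> MISS (open row2); precharges=3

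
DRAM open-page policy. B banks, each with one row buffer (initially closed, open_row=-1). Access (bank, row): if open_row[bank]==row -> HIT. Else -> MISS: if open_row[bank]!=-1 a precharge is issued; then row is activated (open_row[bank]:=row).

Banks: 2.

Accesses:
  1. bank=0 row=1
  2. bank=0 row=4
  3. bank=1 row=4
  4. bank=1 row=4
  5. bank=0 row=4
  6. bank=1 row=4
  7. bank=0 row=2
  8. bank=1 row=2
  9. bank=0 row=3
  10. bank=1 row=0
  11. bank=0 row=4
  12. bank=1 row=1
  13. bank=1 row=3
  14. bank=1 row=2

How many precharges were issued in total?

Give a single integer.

Answer: 9

Derivation:
Acc 1: bank0 row1 -> MISS (open row1); precharges=0
Acc 2: bank0 row4 -> MISS (open row4); precharges=1
Acc 3: bank1 row4 -> MISS (open row4); precharges=1
Acc 4: bank1 row4 -> HIT
Acc 5: bank0 row4 -> HIT
Acc 6: bank1 row4 -> HIT
Acc 7: bank0 row2 -> MISS (open row2); precharges=2
Acc 8: bank1 row2 -> MISS (open row2); precharges=3
Acc 9: bank0 row3 -> MISS (open row3); precharges=4
Acc 10: bank1 row0 -> MISS (open row0); precharges=5
Acc 11: bank0 row4 -> MISS (open row4); precharges=6
Acc 12: bank1 row1 -> MISS (open row1); precharges=7
Acc 13: bank1 row3 -> MISS (open row3); precharges=8
Acc 14: bank1 row2 -> MISS (open row2); precharges=9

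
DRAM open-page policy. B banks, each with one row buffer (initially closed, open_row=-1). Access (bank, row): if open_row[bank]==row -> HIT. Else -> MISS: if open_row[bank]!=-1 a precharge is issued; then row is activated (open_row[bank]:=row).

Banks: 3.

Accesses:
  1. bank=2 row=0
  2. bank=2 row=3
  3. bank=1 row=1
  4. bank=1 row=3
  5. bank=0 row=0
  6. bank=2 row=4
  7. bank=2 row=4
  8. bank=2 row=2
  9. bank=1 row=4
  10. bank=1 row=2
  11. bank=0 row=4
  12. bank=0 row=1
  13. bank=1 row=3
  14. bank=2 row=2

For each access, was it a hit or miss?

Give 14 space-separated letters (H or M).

Answer: M M M M M M H M M M M M M H

Derivation:
Acc 1: bank2 row0 -> MISS (open row0); precharges=0
Acc 2: bank2 row3 -> MISS (open row3); precharges=1
Acc 3: bank1 row1 -> MISS (open row1); precharges=1
Acc 4: bank1 row3 -> MISS (open row3); precharges=2
Acc 5: bank0 row0 -> MISS (open row0); precharges=2
Acc 6: bank2 row4 -> MISS (open row4); precharges=3
Acc 7: bank2 row4 -> HIT
Acc 8: bank2 row2 -> MISS (open row2); precharges=4
Acc 9: bank1 row4 -> MISS (open row4); precharges=5
Acc 10: bank1 row2 -> MISS (open row2); precharges=6
Acc 11: bank0 row4 -> MISS (open row4); precharges=7
Acc 12: bank0 row1 -> MISS (open row1); precharges=8
Acc 13: bank1 row3 -> MISS (open row3); precharges=9
Acc 14: bank2 row2 -> HIT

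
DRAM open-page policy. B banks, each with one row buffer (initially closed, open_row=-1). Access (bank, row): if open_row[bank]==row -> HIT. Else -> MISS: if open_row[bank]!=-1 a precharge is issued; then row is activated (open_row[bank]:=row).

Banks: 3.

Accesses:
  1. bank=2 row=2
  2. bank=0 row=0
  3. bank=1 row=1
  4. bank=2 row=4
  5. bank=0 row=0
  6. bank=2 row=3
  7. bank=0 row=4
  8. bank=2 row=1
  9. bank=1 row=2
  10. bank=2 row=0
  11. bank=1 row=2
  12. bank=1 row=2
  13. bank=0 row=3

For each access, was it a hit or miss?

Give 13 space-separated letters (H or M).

Acc 1: bank2 row2 -> MISS (open row2); precharges=0
Acc 2: bank0 row0 -> MISS (open row0); precharges=0
Acc 3: bank1 row1 -> MISS (open row1); precharges=0
Acc 4: bank2 row4 -> MISS (open row4); precharges=1
Acc 5: bank0 row0 -> HIT
Acc 6: bank2 row3 -> MISS (open row3); precharges=2
Acc 7: bank0 row4 -> MISS (open row4); precharges=3
Acc 8: bank2 row1 -> MISS (open row1); precharges=4
Acc 9: bank1 row2 -> MISS (open row2); precharges=5
Acc 10: bank2 row0 -> MISS (open row0); precharges=6
Acc 11: bank1 row2 -> HIT
Acc 12: bank1 row2 -> HIT
Acc 13: bank0 row3 -> MISS (open row3); precharges=7

Answer: M M M M H M M M M M H H M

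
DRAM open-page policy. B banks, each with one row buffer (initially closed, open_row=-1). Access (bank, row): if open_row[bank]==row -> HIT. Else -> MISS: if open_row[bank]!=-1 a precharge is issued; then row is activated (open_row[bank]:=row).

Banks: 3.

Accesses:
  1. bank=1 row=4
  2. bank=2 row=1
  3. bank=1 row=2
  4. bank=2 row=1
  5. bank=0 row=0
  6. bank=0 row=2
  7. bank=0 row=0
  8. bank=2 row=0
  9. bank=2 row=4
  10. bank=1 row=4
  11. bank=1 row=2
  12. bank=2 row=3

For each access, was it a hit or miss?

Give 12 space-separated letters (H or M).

Answer: M M M H M M M M M M M M

Derivation:
Acc 1: bank1 row4 -> MISS (open row4); precharges=0
Acc 2: bank2 row1 -> MISS (open row1); precharges=0
Acc 3: bank1 row2 -> MISS (open row2); precharges=1
Acc 4: bank2 row1 -> HIT
Acc 5: bank0 row0 -> MISS (open row0); precharges=1
Acc 6: bank0 row2 -> MISS (open row2); precharges=2
Acc 7: bank0 row0 -> MISS (open row0); precharges=3
Acc 8: bank2 row0 -> MISS (open row0); precharges=4
Acc 9: bank2 row4 -> MISS (open row4); precharges=5
Acc 10: bank1 row4 -> MISS (open row4); precharges=6
Acc 11: bank1 row2 -> MISS (open row2); precharges=7
Acc 12: bank2 row3 -> MISS (open row3); precharges=8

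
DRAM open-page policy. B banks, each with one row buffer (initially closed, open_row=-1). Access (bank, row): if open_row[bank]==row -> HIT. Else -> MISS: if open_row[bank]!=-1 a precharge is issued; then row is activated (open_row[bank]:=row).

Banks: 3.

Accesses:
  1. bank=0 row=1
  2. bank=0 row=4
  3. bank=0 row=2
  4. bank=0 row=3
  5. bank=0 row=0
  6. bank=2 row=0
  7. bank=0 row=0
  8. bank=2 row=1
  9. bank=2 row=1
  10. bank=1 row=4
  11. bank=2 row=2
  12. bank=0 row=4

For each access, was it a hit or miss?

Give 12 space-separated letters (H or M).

Acc 1: bank0 row1 -> MISS (open row1); precharges=0
Acc 2: bank0 row4 -> MISS (open row4); precharges=1
Acc 3: bank0 row2 -> MISS (open row2); precharges=2
Acc 4: bank0 row3 -> MISS (open row3); precharges=3
Acc 5: bank0 row0 -> MISS (open row0); precharges=4
Acc 6: bank2 row0 -> MISS (open row0); precharges=4
Acc 7: bank0 row0 -> HIT
Acc 8: bank2 row1 -> MISS (open row1); precharges=5
Acc 9: bank2 row1 -> HIT
Acc 10: bank1 row4 -> MISS (open row4); precharges=5
Acc 11: bank2 row2 -> MISS (open row2); precharges=6
Acc 12: bank0 row4 -> MISS (open row4); precharges=7

Answer: M M M M M M H M H M M M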